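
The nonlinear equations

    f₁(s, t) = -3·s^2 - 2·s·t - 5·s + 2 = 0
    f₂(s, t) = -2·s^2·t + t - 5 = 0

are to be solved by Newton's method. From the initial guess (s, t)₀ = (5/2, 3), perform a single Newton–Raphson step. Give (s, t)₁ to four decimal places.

At (5/2, 3): F = (-44.2500, -39.5000).
Jacobian J = [[-6·s - 2·t - 5, -2·s], [-4·s·t, -2·s^2 + 1]].
At the point, J = [[-26.0000, -5.0000], [-30.0000, -11.5000]] (det J = 149.0000).
Solving J·Δ = −F gives Δ = (-2.0898, 2.0168).
Then the next iterate is (s, t)₁ = (0.4102, 5.0168).

(0.4102, 5.0168)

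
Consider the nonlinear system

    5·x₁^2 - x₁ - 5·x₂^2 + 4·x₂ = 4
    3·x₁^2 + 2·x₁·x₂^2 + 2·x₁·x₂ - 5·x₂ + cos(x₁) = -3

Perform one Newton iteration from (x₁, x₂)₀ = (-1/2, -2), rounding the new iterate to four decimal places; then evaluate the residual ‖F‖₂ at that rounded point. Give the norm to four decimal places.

562.0462

At (-1/2, -2): F = (-30.2500, 12.627583).
Jacobian J = [[10·x₁ - 1, -10·x₂ + 4], [6·x₁ + 2·x₂^2 + 2·x₂ - sin(x₁), 4·x₁·x₂ + 2·x₁ - 5]].
At the point, J = [[-6.0000, 24.0000], [1.479426, -2.0000]] (det J = -23.506213).
Solving J·Δ = −F gives Δ = (-10.3191, -1.3193).
Then the next iterate is (x₁, x₂)₁ = (-10.8191, -3.3193).
Re-evaluating at (-10.8191, -3.3193): F = (523.717762, 203.999060), so ‖F‖₂ = 562.0462.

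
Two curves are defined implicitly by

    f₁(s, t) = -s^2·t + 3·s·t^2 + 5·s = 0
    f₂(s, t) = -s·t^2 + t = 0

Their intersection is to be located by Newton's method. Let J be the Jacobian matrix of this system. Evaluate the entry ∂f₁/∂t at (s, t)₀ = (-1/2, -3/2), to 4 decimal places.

4.2500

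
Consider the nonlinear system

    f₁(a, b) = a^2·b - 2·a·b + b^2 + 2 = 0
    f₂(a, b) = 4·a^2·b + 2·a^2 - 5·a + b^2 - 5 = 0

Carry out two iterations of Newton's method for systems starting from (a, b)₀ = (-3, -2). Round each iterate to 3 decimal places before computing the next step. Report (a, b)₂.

(-0.818, -1.026)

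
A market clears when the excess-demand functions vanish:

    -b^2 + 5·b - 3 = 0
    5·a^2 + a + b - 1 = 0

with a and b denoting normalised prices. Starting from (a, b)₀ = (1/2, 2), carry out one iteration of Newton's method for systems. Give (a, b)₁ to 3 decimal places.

(0.542, -1.000)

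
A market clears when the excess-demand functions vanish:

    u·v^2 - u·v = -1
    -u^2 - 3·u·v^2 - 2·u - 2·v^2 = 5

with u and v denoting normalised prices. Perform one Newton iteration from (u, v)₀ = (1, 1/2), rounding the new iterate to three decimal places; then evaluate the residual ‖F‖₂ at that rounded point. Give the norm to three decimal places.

289.761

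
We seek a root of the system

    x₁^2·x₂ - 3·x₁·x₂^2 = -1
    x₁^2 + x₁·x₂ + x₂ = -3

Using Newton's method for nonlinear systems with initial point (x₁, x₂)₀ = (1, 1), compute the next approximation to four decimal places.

At (1, 1): F = (-1.0000, 6.0000).
Jacobian J = [[2·x₁·x₂ - 3·x₂^2, x₁^2 - 6·x₁·x₂], [2·x₁ + x₂, x₁ + 1]].
At the point, J = [[-1.0000, -5.0000], [3.0000, 2.0000]] (det J = 13.0000).
Solving J·Δ = −F gives Δ = (-2.1538, 0.2308).
Then the next iterate is (x₁, x₂)₁ = (-1.1538, 1.2308).

(-1.1538, 1.2308)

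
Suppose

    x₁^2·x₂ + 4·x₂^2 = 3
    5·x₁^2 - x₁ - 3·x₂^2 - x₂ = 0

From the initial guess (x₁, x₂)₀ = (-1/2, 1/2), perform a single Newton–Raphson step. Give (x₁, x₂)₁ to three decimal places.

At (-1/2, 1/2): F = (-1.875, 0.500).
Jacobian J = [[2·x₁·x₂, x₁^2 + 8·x₂], [10·x₁ - 1, -6·x₂ - 1]].
At the point, J = [[-0.500, 4.250], [-6.000, -4.000]] (det J = 27.500).
Solving J·Δ = −F gives Δ = (-0.195, 0.418).
Then the next iterate is (x₁, x₂)₁ = (-0.695, 0.918).

(-0.695, 0.918)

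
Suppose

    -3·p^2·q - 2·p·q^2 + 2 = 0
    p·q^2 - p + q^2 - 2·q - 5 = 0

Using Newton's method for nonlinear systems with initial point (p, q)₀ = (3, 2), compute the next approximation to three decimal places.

(1.143, 2.112)

At (3, 2): F = (-76.000, 4.000).
Jacobian J = [[-6·p·q - 2·q^2, -3·p^2 - 4·p·q], [q^2 - 1, 2·p·q + 2·q - 2]].
At the point, J = [[-44.000, -51.000], [3.000, 14.000]] (det J = -463.000).
Solving J·Δ = −F gives Δ = (-1.857, 0.112).
Then the next iterate is (p, q)₁ = (1.143, 2.112).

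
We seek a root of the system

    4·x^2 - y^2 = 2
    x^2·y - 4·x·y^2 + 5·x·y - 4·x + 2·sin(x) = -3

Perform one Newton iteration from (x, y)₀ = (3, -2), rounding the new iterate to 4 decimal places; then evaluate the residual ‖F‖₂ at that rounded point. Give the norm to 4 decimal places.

29.8294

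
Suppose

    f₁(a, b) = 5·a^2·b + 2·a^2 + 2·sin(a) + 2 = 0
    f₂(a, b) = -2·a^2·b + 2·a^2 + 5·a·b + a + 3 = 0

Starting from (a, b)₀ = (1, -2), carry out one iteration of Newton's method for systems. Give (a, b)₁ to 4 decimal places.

At (1, -2): F = (-4.317058, 0.0000).
Jacobian J = [[10·a·b + 4·a + 2·cos(a), 5·a^2], [-4·a·b + 4·a + 5·b + 1, -2·a^2 + 5·a]].
At the point, J = [[-14.919395, 5.0000], [3.0000, 3.0000]] (det J = -59.758186).
Solving J·Δ = −F gives Δ = (-0.2167, 0.2167).
Then the next iterate is (a, b)₁ = (0.7833, -1.7833).

(0.7833, -1.7833)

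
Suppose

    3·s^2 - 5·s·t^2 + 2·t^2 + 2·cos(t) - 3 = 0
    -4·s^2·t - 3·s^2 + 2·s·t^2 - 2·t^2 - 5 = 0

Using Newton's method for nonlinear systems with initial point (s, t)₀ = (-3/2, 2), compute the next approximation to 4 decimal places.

(-0.5452, 1.6344)

At (-3/2, 2): F = (40.917706, -49.7500).
Jacobian J = [[6·s - 5·t^2, -10·s·t + 4·t - 2·sin(t)], [-8·s·t - 6·s + 2·t^2, -4·s^2 + 4·s·t - 4·t]].
At the point, J = [[-29.0000, 36.181405], [41.0000, -29.0000]] (det J = -642.437611).
Solving J·Δ = −F gives Δ = (0.9548, -0.3656).
Then the next iterate is (s, t)₁ = (-0.5452, 1.6344).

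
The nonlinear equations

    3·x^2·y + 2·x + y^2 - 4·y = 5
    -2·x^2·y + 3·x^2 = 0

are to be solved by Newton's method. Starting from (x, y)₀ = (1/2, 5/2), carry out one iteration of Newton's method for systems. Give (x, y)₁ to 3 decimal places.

At (1/2, 5/2): F = (-5.875, -0.500).
Jacobian J = [[6·x·y + 2, 3·x^2 + 2·y - 4], [-4·x·y + 6·x, -2·x^2]].
At the point, J = [[9.500, 1.750], [-2.000, -0.500]] (det J = -1.250).
Solving J·Δ = −F gives Δ = (3.050, -13.200).
Then the next iterate is (x, y)₁ = (3.550, -10.700).

(3.550, -10.700)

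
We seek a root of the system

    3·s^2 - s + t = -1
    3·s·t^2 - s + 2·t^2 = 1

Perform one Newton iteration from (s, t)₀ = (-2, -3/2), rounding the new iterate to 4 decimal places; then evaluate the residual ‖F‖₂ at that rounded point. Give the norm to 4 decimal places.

3.6648

At (-2, -3/2): F = (13.5000, -8.0000).
Jacobian J = [[6·s - 1, 1], [3·t^2 - 1, 6·s·t + 4·t]].
At the point, J = [[-13.0000, 1.0000], [5.7500, 12.0000]] (det J = -161.7500).
Solving J·Δ = −F gives Δ = (1.0510, 0.1631).
Then the next iterate is (s, t)₁ = (-0.9490, -1.3369).
Re-evaluating at (-0.9490, -1.3369): F = (3.313903, -1.564844), so ‖F‖₂ = 3.6648.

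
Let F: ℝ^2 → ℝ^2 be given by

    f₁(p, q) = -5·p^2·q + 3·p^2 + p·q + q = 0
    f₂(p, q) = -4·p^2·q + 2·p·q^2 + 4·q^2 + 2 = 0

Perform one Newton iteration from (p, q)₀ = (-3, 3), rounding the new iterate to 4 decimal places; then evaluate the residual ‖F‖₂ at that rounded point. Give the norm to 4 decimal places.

At (-3, 3): F = (-114.0000, -124.0000).
Jacobian J = [[-10·p·q + 6·p + q, -5·p^2 + p + 1], [-8·p·q + 2·q^2, -4·p^2 + 4·p·q + 8·q]].
At the point, J = [[75.0000, -47.0000], [90.0000, -48.0000]] (det J = 630.0000).
Solving J·Δ = −F gives Δ = (0.5651, -1.5238).
Then the next iterate is (p, q)₁ = (-2.4349, 1.4762).
Re-evaluating at (-2.4349, 1.4762): F = (-28.092001, -34.903451), so ‖F‖₂ = 44.8041.

44.8041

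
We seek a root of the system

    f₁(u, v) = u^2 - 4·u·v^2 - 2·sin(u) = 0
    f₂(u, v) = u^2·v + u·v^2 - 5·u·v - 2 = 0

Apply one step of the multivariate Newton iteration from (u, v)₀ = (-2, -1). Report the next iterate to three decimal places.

At (-2, -1): F = (13.81859, -18.000).
Jacobian J = [[2·u - 4·v^2 - 2·cos(u), -8·u·v], [2·u·v + v^2 - 5·v, u^2 + 2·u·v - 5·u]].
At the point, J = [[-7.16771, -16.000], [10.000, 18.000]] (det J = 30.98129).
Solving J·Δ = −F gives Δ = (1.267, 0.296).
Then the next iterate is (u, v)₁ = (-0.733, -0.704).

(-0.733, -0.704)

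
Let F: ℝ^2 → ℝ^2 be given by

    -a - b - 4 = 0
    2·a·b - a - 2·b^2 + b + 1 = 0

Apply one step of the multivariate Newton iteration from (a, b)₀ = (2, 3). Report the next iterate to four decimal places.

At (2, 3): F = (-9.0000, -4.0000).
Jacobian J = [[-1, -1], [2·b - 1, 2·a - 4·b + 1]].
At the point, J = [[-1.0000, -1.0000], [5.0000, -7.0000]] (det J = 12.0000).
Solving J·Δ = −F gives Δ = (-4.9167, -4.0833).
Then the next iterate is (a, b)₁ = (-2.9167, -1.0833).

(-2.9167, -1.0833)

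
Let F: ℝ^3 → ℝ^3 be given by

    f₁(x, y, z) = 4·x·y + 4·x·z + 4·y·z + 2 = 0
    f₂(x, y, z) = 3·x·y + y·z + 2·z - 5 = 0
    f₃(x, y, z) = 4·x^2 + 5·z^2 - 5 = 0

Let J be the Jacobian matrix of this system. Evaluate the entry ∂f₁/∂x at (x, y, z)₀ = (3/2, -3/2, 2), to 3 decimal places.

∂f₁/∂x = 4·y + 4·z.
At (3/2, -3/2, 2) this is 2.000.

2.000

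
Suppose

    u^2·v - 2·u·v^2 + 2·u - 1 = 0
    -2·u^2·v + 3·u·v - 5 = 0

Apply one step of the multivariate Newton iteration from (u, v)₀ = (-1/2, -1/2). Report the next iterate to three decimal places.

(-0.372, -2.660)

At (-1/2, -1/2): F = (-1.875, -4.000).
Jacobian J = [[2·u·v - 2·v^2 + 2, u^2 - 4·u·v], [-4·u·v + 3·v, -2·u^2 + 3·u]].
At the point, J = [[2.000, -0.750], [-2.500, -2.000]] (det J = -5.875).
Solving J·Δ = −F gives Δ = (0.128, -2.160).
Then the next iterate is (u, v)₁ = (-0.372, -2.660).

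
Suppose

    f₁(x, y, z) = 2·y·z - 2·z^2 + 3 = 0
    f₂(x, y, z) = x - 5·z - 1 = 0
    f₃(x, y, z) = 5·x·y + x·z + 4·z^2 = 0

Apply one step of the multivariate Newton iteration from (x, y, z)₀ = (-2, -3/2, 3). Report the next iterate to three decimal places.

At (-2, -3/2, 3): F = (-24.000, -18.000, 45.000).
Jacobian J = [[0, 2·z, 2·y - 4·z], [1, 0, -5], [5·y + z, 5·x, x + 8·z]].
At the point, J = [[0.000, 6.000, -15.000], [1.000, 0.000, -5.000], [-4.500, -10.000, 22.000]] (det J = 153.000).
Solving J·Δ = −F gives Δ = (3.098, -3.451, -2.980).
Then the next iterate is (x, y, z)₁ = (1.098, -4.951, 0.020).

(1.098, -4.951, 0.020)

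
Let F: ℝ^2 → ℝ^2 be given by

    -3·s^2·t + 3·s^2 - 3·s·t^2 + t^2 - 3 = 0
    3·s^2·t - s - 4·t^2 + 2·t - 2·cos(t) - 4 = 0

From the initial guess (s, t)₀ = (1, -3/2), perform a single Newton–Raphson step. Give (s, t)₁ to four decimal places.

(0.5778, -0.3391)

At (1, -3/2): F = (0.0000, -21.641474).
Jacobian J = [[-6·s·t + 6·s - 3·t^2, -3·s^2 - 6·s·t + 2·t], [6·s·t - 1, 3·s^2 - 8·t + 2·sin(t) + 2]].
At the point, J = [[8.2500, 3.0000], [-10.0000, 15.005010]] (det J = 153.791333).
Solving J·Δ = −F gives Δ = (-0.4222, 1.1609).
Then the next iterate is (s, t)₁ = (0.5778, -0.3391).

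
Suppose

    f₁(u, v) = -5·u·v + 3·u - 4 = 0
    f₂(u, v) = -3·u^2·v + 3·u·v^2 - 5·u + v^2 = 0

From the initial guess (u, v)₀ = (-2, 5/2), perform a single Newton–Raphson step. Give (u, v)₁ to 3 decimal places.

At (-2, 5/2): F = (15.000, -51.250).
Jacobian J = [[-5·v + 3, -5·u], [-6·u·v + 3·v^2 - 5, -3·u^2 + 6·u·v + 2·v]].
At the point, J = [[-9.500, 10.000], [43.750, -37.000]] (det J = -86.000).
Solving J·Δ = −F gives Δ = (-0.494, -1.969).
Then the next iterate is (u, v)₁ = (-2.494, 0.531).

(-2.494, 0.531)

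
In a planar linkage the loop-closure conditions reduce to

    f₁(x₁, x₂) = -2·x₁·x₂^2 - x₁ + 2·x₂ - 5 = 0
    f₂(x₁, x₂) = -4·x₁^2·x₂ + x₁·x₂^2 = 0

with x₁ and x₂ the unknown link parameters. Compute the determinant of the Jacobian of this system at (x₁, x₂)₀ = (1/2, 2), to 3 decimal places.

-17.000

J = [[-2·x₂^2 - 1, -4·x₁·x₂ + 2], [-8·x₁·x₂ + x₂^2, -4·x₁^2 + 2·x₁·x₂]].
At the point, J = [[-9.000, -2.000], [-4.000, 1.000]].
det J = -17.000.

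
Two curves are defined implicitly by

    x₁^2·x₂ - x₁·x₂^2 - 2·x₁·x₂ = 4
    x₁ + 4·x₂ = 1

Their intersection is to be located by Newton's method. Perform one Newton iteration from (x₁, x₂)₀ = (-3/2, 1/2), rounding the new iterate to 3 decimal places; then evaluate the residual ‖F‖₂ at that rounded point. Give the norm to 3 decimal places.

0.057

At (-3/2, 1/2): F = (-1.000, -0.500).
Jacobian J = [[2·x₁·x₂ - x₂^2 - 2·x₂, x₁^2 - 2·x₁·x₂ - 2·x₁], [1, 4]].
At the point, J = [[-2.750, 6.750], [1.000, 4.000]] (det J = -17.750).
Solving J·Δ = −F gives Δ = (-0.035, 0.134).
Then the next iterate is (x₁, x₂)₁ = (-1.535, 0.634).
Re-evaluating at (-1.535, 0.634): F = (0.05723, 0.001), so ‖F‖₂ = 0.057.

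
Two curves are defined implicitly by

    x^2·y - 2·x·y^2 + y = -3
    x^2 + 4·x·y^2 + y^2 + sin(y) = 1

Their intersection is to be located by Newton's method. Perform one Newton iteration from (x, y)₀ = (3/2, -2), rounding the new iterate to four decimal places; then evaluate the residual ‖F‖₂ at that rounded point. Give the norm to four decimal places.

8.2966

At (3/2, -2): F = (-15.5000, 28.340703).
Jacobian J = [[2·x·y - 2·y^2, x^2 - 4·x·y + 1], [2·x + 4·y^2, 8·x·y + 2·y + cos(y)]].
At the point, J = [[-14.0000, 15.2500], [19.0000, -28.416147]] (det J = 108.076056).
Solving J·Δ = −F gives Δ = (-0.0764, 0.9463).
Then the next iterate is (x, y)₁ = (1.4236, -1.0537).
Re-evaluating at (1.4236, -1.0537): F = (-3.350367, 7.590062), so ‖F‖₂ = 8.2966.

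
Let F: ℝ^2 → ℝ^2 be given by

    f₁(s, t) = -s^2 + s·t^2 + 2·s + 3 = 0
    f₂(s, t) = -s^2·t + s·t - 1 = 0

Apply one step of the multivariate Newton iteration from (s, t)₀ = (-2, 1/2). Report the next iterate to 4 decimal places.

(-1.2308, 0.1538)

At (-2, 1/2): F = (-5.5000, -4.0000).
Jacobian J = [[-2·s + t^2 + 2, 2·s·t], [-2·s·t + t, -s^2 + s]].
At the point, J = [[6.2500, -2.0000], [2.5000, -6.0000]] (det J = -32.5000).
Solving J·Δ = −F gives Δ = (0.7692, -0.3462).
Then the next iterate is (s, t)₁ = (-1.2308, 0.1538).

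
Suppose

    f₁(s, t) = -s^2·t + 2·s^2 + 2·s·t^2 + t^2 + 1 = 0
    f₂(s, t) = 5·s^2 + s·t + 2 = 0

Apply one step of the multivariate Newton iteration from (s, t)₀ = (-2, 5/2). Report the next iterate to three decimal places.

(-0.997, 2.226)

At (-2, 5/2): F = (-19.750, 17.000).
Jacobian J = [[-2·s·t + 4·s + 2·t^2, -s^2 + 4·s·t + 2·t], [10·s + t, s]].
At the point, J = [[14.500, -19.000], [-17.500, -2.000]] (det J = -361.500).
Solving J·Δ = −F gives Δ = (1.003, -0.274).
Then the next iterate is (s, t)₁ = (-0.997, 2.226).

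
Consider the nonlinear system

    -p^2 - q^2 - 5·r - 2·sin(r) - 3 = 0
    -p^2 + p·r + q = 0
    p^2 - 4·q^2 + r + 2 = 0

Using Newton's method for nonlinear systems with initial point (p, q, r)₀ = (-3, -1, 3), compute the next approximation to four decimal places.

At (-3, -1, 3): F = (-28.282240, -19.0000, 10.0000).
Jacobian J = [[-2·p, -2·q, -2·cos(r) - 5], [-2·p + r, 1, p], [2·p, -8·q, 1]].
At the point, J = [[6.0000, 2.0000, -3.020015], [9.0000, 1.0000, -3.0000], [-6.0000, 8.0000, 1.0000]] (det J = -67.561171).
Solving J·Δ = −F gives Δ = (-3.5496, -1.7178, -17.5547).
Then the next iterate is (p, q, r)₁ = (-6.5496, -2.7178, -14.5547).

(-6.5496, -2.7178, -14.5547)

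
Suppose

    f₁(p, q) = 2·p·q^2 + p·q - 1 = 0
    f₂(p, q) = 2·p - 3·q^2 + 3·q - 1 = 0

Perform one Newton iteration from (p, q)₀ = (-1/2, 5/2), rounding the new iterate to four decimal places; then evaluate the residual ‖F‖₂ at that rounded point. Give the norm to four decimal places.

4.4569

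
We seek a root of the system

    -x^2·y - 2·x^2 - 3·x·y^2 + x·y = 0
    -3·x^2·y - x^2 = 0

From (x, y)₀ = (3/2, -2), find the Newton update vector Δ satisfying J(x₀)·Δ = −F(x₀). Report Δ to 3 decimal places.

At (3/2, -2): F = (-21.000, 11.250).
Jacobian J = [[-2·x·y - 4·x - 3·y^2 + y, -x^2 - 6·x·y + x], [-6·x·y - 2·x, -3·x^2]].
At the point, J = [[-14.000, 17.250], [15.000, -6.750]] (det J = -164.250).
Solving J·Δ = −F gives Δ = (-0.318, 0.959).

(-0.318, 0.959)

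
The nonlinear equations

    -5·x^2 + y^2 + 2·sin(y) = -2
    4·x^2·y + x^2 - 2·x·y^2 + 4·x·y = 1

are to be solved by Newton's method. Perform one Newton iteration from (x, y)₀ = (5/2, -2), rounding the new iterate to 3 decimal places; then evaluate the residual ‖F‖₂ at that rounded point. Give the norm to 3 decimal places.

At (5/2, -2): F = (-27.06859, -84.750).
Jacobian J = [[-10·x, 2·y + 2·cos(y)], [8·x·y + 2·x - 2·y^2 + 4·y, 4·x^2 - 4·x·y + 4·x]].
At the point, J = [[-25.000, -4.83229], [-51.000, 55.000]] (det J = -1621.44698).
Solving J·Δ = −F gives Δ = (-1.171, 0.455).
Then the next iterate is (x, y)₁ = (1.329, -1.545).
Re-evaluating at (1.329, -1.545): F = (-6.44351, -24.70706), so ‖F‖₂ = 25.533.

25.533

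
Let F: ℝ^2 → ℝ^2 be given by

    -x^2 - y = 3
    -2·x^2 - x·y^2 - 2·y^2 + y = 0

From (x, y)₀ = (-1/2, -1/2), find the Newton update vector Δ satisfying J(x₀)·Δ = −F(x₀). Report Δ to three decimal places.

(1.941, -0.809)

At (-1/2, -1/2): F = (-2.750, -1.375).
Jacobian J = [[-2·x, -1], [-4·x - y^2, -2·x·y - 4·y + 1]].
At the point, J = [[1.000, -1.000], [1.750, 2.500]] (det J = 4.250).
Solving J·Δ = −F gives Δ = (1.941, -0.809).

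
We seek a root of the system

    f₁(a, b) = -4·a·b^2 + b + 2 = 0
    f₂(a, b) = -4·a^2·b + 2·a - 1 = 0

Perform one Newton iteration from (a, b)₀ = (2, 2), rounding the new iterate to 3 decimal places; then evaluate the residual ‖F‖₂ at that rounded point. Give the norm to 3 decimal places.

11.463

At (2, 2): F = (-28.000, -29.000).
Jacobian J = [[-4·b^2, -8·a·b + 1], [-8·a·b + 2, -4·a^2]].
At the point, J = [[-16.000, -31.000], [-30.000, -16.000]] (det J = -674.000).
Solving J·Δ = −F gives Δ = (-0.669, -0.558).
Then the next iterate is (a, b)₁ = (1.331, 1.442).
Re-evaluating at (1.331, 1.442): F = (-7.62853, -8.55636), so ‖F‖₂ = 11.463.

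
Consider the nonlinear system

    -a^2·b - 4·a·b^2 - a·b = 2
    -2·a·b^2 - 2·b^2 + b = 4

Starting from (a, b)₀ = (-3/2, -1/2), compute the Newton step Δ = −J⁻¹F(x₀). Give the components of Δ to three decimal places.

At (-3/2, -1/2): F = (-0.125, -4.250).
Jacobian J = [[-2·a·b - 4·b^2 - b, -a^2 - 8·a·b - a], [-2·b^2, -4·a·b - 4·b + 1]].
At the point, J = [[-2.000, -6.750], [-0.500, 0.000]] (det J = -3.375).
Solving J·Δ = −F gives Δ = (-8.500, 2.500).

(-8.500, 2.500)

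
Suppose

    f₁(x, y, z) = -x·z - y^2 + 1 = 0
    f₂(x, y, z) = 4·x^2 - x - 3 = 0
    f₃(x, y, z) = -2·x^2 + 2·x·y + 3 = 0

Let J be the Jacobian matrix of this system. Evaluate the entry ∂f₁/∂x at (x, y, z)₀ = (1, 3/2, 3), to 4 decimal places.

-3.0000

∂f₁/∂x = -z.
At (1, 3/2, 3) this is -3.0000.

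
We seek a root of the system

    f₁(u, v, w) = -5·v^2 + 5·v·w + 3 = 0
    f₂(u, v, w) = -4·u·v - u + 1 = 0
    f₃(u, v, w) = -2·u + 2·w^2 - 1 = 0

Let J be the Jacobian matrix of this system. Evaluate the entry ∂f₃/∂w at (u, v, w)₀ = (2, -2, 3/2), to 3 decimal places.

6.000

∂f₃/∂w = 4·w.
At (2, -2, 3/2) this is 6.000.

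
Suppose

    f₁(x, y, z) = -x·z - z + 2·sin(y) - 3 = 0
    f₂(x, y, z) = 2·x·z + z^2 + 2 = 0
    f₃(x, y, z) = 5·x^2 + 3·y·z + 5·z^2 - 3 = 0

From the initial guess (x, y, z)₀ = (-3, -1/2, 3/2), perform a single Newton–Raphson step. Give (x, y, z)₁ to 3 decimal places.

At (-3, -1/2, 3/2): F = (-0.95885, -4.750, 51.000).
Jacobian J = [[-z, 2·cos(y), -x - 1], [2·z, 0, 2·x + 2·z], [10·x, 3·z, 3·y + 10·z]].
At the point, J = [[-1.500, 1.75517, 2.000], [3.000, 0.000, -3.000], [-30.000, 4.500, 13.500]] (det J = 93.63067).
Solving J·Δ = −F gives Δ = (2.261, 1.706, 0.678).
Then the next iterate is (x, y, z)₁ = (-0.739, 1.206, 2.178).

(-0.739, 1.206, 2.178)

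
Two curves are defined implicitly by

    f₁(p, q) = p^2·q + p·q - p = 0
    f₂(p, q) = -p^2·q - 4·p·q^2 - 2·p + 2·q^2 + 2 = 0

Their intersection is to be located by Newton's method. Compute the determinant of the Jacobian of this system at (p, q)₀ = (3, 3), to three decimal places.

-708.000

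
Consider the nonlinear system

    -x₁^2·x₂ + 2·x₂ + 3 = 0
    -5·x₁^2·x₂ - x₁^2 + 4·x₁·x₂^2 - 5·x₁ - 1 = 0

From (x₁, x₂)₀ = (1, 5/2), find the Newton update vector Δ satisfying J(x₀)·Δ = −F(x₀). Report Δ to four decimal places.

(1.1324, 0.1618)

At (1, 5/2): F = (5.5000, 5.5000).
Jacobian J = [[-2·x₁·x₂, -x₁^2 + 2], [-10·x₁·x₂ - 2·x₁ + 4·x₂^2 - 5, -5·x₁^2 + 8·x₁·x₂]].
At the point, J = [[-5.0000, 1.0000], [-7.0000, 15.0000]] (det J = -68.0000).
Solving J·Δ = −F gives Δ = (1.1324, 0.1618).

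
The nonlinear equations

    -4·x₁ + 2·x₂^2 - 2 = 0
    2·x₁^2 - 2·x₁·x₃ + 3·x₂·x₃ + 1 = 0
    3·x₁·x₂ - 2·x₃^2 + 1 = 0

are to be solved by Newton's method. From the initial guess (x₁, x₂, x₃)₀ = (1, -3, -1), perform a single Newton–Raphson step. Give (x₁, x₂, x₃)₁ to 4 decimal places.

At (1, -3, -1): F = (12.0000, 14.0000, -10.0000).
Jacobian J = [[-4, 4·x₂, 0], [4·x₁ - 2·x₃, 3·x₃, -2·x₁ + 3·x₂], [3·x₂, 3·x₁, -4·x₃]].
At the point, J = [[-4.0000, -12.0000, 0.0000], [6.0000, -3.0000, -11.0000], [-9.0000, 3.0000, 4.0000]] (det J = -984.0000).
Solving J·Δ = −F gives Δ = (-0.4024, 1.1341, 0.7439).
Then the next iterate is (x₁, x₂, x₃)₁ = (0.5976, -1.8659, -0.2561).

(0.5976, -1.8659, -0.2561)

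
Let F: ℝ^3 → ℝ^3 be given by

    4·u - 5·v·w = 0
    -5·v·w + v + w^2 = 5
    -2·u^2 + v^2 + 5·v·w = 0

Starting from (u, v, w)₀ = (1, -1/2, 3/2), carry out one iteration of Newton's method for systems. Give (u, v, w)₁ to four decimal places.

At (1, -1/2, 3/2): F = (7.7500, 0.5000, -5.5000).
Jacobian J = [[4, -5·w, -5·v], [0, -5·w + 1, -5·v + 2·w], [-4·u, 2·v + 5·w, 5·v]].
At the point, J = [[4.0000, -7.5000, 2.5000], [0.0000, -6.5000, 5.5000], [-4.0000, 6.5000, -2.5000]] (det J = 22.0000).
Solving J·Δ = −F gives Δ = (0.6761, 2.2500, 2.5682).
Then the next iterate is (u, v, w)₁ = (1.6761, 1.7500, 4.0682).

(1.6761, 1.7500, 4.0682)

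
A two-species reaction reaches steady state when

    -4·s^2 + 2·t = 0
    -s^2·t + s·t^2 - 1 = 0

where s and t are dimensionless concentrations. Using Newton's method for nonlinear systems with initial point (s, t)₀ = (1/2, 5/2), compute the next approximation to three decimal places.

(0.864, 1.227)

At (1/2, 5/2): F = (4.000, 1.500).
Jacobian J = [[-8·s, 2], [-2·s·t + t^2, -s^2 + 2·s·t]].
At the point, J = [[-4.000, 2.000], [3.750, 2.250]] (det J = -16.500).
Solving J·Δ = −F gives Δ = (0.364, -1.273).
Then the next iterate is (s, t)₁ = (0.864, 1.227).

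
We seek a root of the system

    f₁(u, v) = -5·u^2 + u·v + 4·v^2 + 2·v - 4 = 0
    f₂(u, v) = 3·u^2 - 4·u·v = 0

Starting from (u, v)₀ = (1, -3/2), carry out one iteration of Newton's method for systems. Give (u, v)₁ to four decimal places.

(0.3571, -1.1786)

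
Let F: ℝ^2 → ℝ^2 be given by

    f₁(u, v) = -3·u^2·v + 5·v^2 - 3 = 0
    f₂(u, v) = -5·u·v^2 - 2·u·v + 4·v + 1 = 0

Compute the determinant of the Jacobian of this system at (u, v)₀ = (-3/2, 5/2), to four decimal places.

1662.8125

J = [[-6·u·v, -3·u^2 + 10·v], [-5·v^2 - 2·v, -10·u·v - 2·u + 4]].
At the point, J = [[22.5000, 18.2500], [-36.2500, 44.5000]].
det J = 1662.8125.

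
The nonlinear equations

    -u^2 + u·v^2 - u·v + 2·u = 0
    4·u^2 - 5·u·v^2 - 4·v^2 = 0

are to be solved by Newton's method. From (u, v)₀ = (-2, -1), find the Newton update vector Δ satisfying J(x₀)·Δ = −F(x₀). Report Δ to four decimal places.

At (-2, -1): F = (-12.0000, 22.0000).
Jacobian J = [[-2·u + v^2 - v + 2, 2·u·v - u], [8·u - 5·v^2, -10·u·v - 8·v]].
At the point, J = [[8.0000, 6.0000], [-21.0000, -12.0000]] (det J = 30.0000).
Solving J·Δ = −F gives Δ = (-0.4000, 2.5333).

(-0.4000, 2.5333)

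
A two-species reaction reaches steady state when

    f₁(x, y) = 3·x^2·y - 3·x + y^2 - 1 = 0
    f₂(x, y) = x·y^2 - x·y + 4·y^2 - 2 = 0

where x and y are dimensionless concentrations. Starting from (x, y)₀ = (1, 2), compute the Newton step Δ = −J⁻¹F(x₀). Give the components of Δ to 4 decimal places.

At (1, 2): F = (6.0000, 16.0000).
Jacobian J = [[6·x·y - 3, 3·x^2 + 2·y], [y^2 - y, 2·x·y - x + 8·y]].
At the point, J = [[9.0000, 7.0000], [2.0000, 19.0000]] (det J = 157.0000).
Solving J·Δ = −F gives Δ = (-0.0127, -0.8408).

(-0.0127, -0.8408)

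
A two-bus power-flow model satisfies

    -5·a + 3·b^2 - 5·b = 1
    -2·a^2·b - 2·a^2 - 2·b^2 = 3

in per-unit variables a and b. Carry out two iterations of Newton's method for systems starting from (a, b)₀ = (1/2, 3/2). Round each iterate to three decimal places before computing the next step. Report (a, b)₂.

(-1.109, -0.773)

At (1/2, 3/2): F = (-4.250, -8.750).
Jacobian J = [[-5, 6·b - 5], [-4·a·b - 4·a, -2·a^2 - 4·b]].
At the point, J = [[-5.000, 4.000], [-5.000, -6.500]] (det J = 52.500).
Solving J·Δ = −F gives Δ = (-1.193, -0.429).
Then the next iterate is (a, b)₁ = (-0.693, 1.071).
Round to (-0.693, 1.071) and repeat: F = (0.55112, -7.28327), J = [[-5.000, 1.426], [5.74081, -5.24450]].
Δ = (-0.416, -1.844), so (a, b)₂ = (-1.109, -0.773).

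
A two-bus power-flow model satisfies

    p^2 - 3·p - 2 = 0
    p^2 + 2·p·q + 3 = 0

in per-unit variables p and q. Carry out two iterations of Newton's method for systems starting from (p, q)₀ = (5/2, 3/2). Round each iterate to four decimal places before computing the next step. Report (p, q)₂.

At (5/2, 3/2): F = (-3.2500, 16.7500).
Jacobian J = [[2·p - 3, 0], [2·p + 2·q, 2·p]].
At the point, J = [[2.0000, 0.0000], [8.0000, 5.0000]] (det J = 10.0000).
Solving J·Δ = −F gives Δ = (1.6250, -5.9500).
Then the next iterate is (p, q)₁ = (4.1250, -4.4500).
Round to (4.1250, -4.4500) and repeat: F = (2.640625, -16.696875), J = [[5.2500, 0.0000], [-0.6500, 8.2500]].
Δ = (-0.5030, 1.9842), so (p, q)₂ = (3.6220, -2.4658).

(3.6220, -2.4658)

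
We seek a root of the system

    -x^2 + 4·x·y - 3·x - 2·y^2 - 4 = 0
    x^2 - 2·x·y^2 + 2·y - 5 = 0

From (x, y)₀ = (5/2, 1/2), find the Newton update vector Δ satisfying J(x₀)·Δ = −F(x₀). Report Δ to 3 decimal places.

At (5/2, 1/2): F = (-13.250, 1.000).
Jacobian J = [[-2·x + 4·y - 3, 4·x - 4·y], [2·x - 2·y^2, -4·x·y + 2]].
At the point, J = [[-6.000, 8.000], [4.500, -3.000]] (det J = -18.000).
Solving J·Δ = −F gives Δ = (1.764, 2.979).

(1.764, 2.979)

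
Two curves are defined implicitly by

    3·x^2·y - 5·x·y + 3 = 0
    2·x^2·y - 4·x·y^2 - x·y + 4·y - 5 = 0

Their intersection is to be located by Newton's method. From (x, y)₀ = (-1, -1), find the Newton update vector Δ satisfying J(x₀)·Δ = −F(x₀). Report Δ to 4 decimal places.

At (-1, -1): F = (-5.0000, -8.0000).
Jacobian J = [[6·x·y - 5·y, 3·x^2 - 5·x], [4·x·y - 4·y^2 - y, 2·x^2 - 8·x·y - x + 4]].
At the point, J = [[11.0000, 8.0000], [1.0000, -1.0000]] (det J = -19.0000).
Solving J·Δ = −F gives Δ = (3.6316, -4.3684).

(3.6316, -4.3684)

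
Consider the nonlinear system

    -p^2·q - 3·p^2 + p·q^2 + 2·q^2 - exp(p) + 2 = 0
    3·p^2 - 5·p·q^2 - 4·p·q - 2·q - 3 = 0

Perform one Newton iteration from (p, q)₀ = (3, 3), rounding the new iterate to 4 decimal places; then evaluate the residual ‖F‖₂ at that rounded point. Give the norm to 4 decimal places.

At (3, 3): F = (-27.085537, -153.0000).
Jacobian J = [[-2·p·q - 6·p + q^2 - exp(p), -p^2 + 2·p·q + 4·q], [6·p - 5·q^2 - 4·q, -10·p·q - 4·p - 2]].
At the point, J = [[-47.085537, 21.0000], [-39.0000, -104.0000]] (det J = 5715.895840).
Solving J·Δ = −F gives Δ = (-1.0549, -1.0756).
Then the next iterate is (p, q)₁ = (1.9451, 1.9244).
Re-evaluating at (1.9451, 1.9244): F = (-9.015426, -46.487753), so ‖F‖₂ = 47.3539.

47.3539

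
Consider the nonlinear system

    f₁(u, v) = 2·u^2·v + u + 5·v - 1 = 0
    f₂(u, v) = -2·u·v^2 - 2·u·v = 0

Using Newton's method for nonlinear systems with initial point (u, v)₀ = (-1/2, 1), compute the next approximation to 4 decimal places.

(-0.5526, 0.2632)

At (-1/2, 1): F = (4.0000, 2.0000).
Jacobian J = [[4·u·v + 1, 2·u^2 + 5], [-2·v^2 - 2·v, -4·u·v - 2·u]].
At the point, J = [[-1.0000, 5.5000], [-4.0000, 3.0000]] (det J = 19.0000).
Solving J·Δ = −F gives Δ = (-0.0526, -0.7368).
Then the next iterate is (u, v)₁ = (-0.5526, 0.2632).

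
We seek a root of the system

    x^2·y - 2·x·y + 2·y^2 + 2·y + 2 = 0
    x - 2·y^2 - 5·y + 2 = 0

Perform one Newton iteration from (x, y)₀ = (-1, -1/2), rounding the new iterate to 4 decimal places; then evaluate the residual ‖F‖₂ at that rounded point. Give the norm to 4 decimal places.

At (-1, -1/2): F = (0.0000, 3.0000).
Jacobian J = [[2·x·y - 2·y, x^2 - 2·x + 4·y + 2], [1, -4·y - 5]].
At the point, J = [[2.0000, 3.0000], [1.0000, -3.0000]] (det J = -9.0000).
Solving J·Δ = −F gives Δ = (-1.0000, 0.6667).
Then the next iterate is (x, y)₁ = (-2.0000, 0.1667).
Re-evaluating at (-2.0000, 0.1667): F = (3.722578, -0.889078), so ‖F‖₂ = 3.8273.

3.8273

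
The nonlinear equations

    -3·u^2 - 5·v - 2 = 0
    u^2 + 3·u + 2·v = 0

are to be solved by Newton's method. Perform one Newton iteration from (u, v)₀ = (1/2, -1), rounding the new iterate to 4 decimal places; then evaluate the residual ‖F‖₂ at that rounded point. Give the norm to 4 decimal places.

At (1/2, -1): F = (2.2500, -0.2500).
Jacobian J = [[-6·u, -5], [2·u + 3, 2]].
At the point, J = [[-3.0000, -5.0000], [4.0000, 2.0000]] (det J = 14.0000).
Solving J·Δ = −F gives Δ = (-0.2321, 0.5893).
Then the next iterate is (u, v)₁ = (0.2679, -0.4107).
Re-evaluating at (0.2679, -0.4107): F = (-0.161811, 0.054070), so ‖F‖₂ = 0.1706.

0.1706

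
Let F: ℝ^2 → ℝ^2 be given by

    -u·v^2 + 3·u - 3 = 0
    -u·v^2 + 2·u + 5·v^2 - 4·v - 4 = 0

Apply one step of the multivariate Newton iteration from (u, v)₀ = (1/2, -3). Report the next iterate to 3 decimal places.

(0.319, -1.362)

At (1/2, -3): F = (-6.000, 49.500).
Jacobian J = [[-v^2 + 3, -2·u·v], [-v^2 + 2, -2·u·v + 10·v - 4]].
At the point, J = [[-6.000, 3.000], [-7.000, -31.000]] (det J = 207.000).
Solving J·Δ = −F gives Δ = (-0.181, 1.638).
Then the next iterate is (u, v)₁ = (0.319, -1.362).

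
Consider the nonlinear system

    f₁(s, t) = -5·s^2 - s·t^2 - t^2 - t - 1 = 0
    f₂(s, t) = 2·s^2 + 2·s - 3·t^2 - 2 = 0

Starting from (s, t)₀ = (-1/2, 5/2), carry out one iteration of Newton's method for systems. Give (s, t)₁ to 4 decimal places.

(-2.8333, 1.0833)

At (-1/2, 5/2): F = (-7.8750, -21.2500).
Jacobian J = [[-10·s - t^2, -2·s·t - 2·t - 1], [4·s + 2, -6·t]].
At the point, J = [[-1.2500, -3.5000], [0.0000, -15.0000]] (det J = 18.7500).
Solving J·Δ = −F gives Δ = (-2.3333, -1.4167).
Then the next iterate is (s, t)₁ = (-2.8333, 1.0833).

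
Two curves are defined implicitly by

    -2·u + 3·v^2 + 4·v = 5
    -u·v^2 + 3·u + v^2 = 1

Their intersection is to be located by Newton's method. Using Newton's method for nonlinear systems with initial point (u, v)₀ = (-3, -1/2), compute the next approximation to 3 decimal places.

At (-3, -1/2): F = (-0.250, -9.000).
Jacobian J = [[-2, 6·v + 4], [-v^2 + 3, -2·u·v + 2·v]].
At the point, J = [[-2.000, 1.000], [2.750, -4.000]] (det J = 5.250).
Solving J·Δ = −F gives Δ = (-1.905, -3.560).
Then the next iterate is (u, v)₁ = (-4.905, -4.060).

(-4.905, -4.060)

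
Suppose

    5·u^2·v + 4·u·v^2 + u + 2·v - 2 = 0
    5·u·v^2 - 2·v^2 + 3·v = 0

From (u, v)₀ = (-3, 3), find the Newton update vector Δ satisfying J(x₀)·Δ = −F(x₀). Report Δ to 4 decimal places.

At (-3, 3): F = (28.0000, -144.0000).
Jacobian J = [[10·u·v + 4·v^2 + 1, 5·u^2 + 8·u·v + 2], [5·v^2, 10·u·v - 4·v + 3]].
At the point, J = [[-53.0000, -25.0000], [45.0000, -99.0000]] (det J = 6372.0000).
Solving J·Δ = −F gives Δ = (1.0000, -1.0000).

(1.0000, -1.0000)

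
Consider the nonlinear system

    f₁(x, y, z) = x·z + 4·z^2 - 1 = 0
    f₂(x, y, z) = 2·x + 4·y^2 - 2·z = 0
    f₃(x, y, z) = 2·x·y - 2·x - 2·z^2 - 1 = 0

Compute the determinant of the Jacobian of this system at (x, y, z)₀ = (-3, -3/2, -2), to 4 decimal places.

J = [[z, 0, x + 8·z], [2, 8·y, -2], [2·y - 2, 2·x, -4·z]].
At the point, J = [[-2.0000, 0.0000, -19.0000], [2.0000, -12.0000, -2.0000], [-5.0000, -6.0000, 8.0000]].
det J = 1584.0000.

1584.0000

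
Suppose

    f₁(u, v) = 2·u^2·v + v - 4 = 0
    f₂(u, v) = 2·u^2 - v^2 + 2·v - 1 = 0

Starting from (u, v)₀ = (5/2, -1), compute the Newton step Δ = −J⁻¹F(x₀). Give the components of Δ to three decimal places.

At (5/2, -1): F = (-17.500, 8.500).
Jacobian J = [[4·u·v, 2·u^2 + 1], [4·u, -2·v + 2]].
At the point, J = [[-10.000, 13.500], [10.000, 4.000]] (det J = -175.000).
Solving J·Δ = −F gives Δ = (-1.056, 0.514).

(-1.056, 0.514)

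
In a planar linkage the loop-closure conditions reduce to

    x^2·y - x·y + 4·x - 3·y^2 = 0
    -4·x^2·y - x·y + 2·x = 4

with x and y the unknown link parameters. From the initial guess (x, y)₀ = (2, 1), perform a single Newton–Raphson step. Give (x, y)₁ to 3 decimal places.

(0.935, 0.887)

At (2, 1): F = (7.000, -18.000).
Jacobian J = [[2·x·y - y + 4, x^2 - x - 6·y], [-8·x·y - y + 2, -4·x^2 - x]].
At the point, J = [[7.000, -4.000], [-15.000, -18.000]] (det J = -186.000).
Solving J·Δ = −F gives Δ = (-1.065, -0.113).
Then the next iterate is (x, y)₁ = (0.935, 0.887).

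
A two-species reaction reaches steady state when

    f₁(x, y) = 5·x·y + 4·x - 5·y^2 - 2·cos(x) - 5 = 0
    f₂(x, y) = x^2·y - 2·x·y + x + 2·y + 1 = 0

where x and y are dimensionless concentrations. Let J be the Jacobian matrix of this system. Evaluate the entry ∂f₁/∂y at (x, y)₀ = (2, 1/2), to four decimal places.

5.0000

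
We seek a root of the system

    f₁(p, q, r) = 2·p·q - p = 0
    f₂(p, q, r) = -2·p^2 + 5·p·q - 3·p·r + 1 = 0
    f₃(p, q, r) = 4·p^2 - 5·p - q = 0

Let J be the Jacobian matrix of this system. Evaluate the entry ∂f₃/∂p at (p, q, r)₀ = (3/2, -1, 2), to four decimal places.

∂f₃/∂p = 8·p - 5.
At (3/2, -1, 2) this is 7.0000.

7.0000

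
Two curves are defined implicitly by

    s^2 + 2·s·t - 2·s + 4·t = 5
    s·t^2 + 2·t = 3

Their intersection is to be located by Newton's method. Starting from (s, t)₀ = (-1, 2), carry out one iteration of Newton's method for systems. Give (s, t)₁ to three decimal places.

(-0.750, 1.000)

At (-1, 2): F = (2.000, -3.000).
Jacobian J = [[2·s + 2·t - 2, 2·s + 4], [t^2, 2·s·t + 2]].
At the point, J = [[0.000, 2.000], [4.000, -2.000]] (det J = -8.000).
Solving J·Δ = −F gives Δ = (0.250, -1.000).
Then the next iterate is (s, t)₁ = (-0.750, 1.000).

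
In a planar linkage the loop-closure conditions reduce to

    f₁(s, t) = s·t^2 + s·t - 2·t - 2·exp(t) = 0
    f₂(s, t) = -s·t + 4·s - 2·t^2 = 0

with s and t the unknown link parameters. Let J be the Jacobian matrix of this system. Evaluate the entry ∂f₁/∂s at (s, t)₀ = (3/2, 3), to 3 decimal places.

12.000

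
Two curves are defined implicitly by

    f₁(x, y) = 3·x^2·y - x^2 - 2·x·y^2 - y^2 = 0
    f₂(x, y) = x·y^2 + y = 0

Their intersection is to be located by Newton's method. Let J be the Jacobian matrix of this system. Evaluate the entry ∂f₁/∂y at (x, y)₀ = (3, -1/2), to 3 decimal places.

∂f₁/∂y = 3·x^2 - 4·x·y - 2·y.
At (3, -1/2) this is 34.000.

34.000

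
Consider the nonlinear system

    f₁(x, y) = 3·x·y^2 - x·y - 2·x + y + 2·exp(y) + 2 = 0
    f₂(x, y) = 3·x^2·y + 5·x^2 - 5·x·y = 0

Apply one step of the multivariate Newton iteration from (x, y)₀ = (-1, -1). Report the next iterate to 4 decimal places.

(-4.3167, -0.2104)

At (-1, -1): F = (-0.264241, -3.0000).
Jacobian J = [[3·y^2 - y - 2, 6·x·y - x + 2·exp(y) + 1], [6·x·y + 10·x - 5·y, 3·x^2 - 5·x]].
At the point, J = [[2.0000, 8.735759], [1.0000, 8.0000]] (det J = 7.264241).
Solving J·Δ = −F gives Δ = (-3.3167, 0.7896).
Then the next iterate is (x, y)₁ = (-4.3167, -0.2104).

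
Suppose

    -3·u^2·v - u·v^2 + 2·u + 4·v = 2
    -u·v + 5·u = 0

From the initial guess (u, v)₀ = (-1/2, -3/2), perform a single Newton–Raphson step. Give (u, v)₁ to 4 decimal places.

(-0.3318, 2.8136)

At (-1/2, -3/2): F = (-6.7500, -3.2500).
Jacobian J = [[-6·u·v - v^2 + 2, -3·u^2 - 2·u·v + 4], [-v + 5, -u]].
At the point, J = [[-4.7500, 1.7500], [6.5000, 0.5000]] (det J = -13.7500).
Solving J·Δ = −F gives Δ = (0.1682, 4.3136).
Then the next iterate is (u, v)₁ = (-0.3318, 2.8136).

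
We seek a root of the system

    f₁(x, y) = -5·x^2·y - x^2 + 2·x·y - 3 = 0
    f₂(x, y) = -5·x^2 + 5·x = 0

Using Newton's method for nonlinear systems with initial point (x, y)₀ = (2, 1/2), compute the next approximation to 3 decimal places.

At (2, 1/2): F = (-15.000, -10.000).
Jacobian J = [[-10·x·y - 2·x + 2·y, -5·x^2 + 2·x], [-10·x + 5, 0]].
At the point, J = [[-13.000, -16.000], [-15.000, 0.000]] (det J = -240.000).
Solving J·Δ = −F gives Δ = (-0.667, -0.396).
Then the next iterate is (x, y)₁ = (1.333, 0.104).

(1.333, 0.104)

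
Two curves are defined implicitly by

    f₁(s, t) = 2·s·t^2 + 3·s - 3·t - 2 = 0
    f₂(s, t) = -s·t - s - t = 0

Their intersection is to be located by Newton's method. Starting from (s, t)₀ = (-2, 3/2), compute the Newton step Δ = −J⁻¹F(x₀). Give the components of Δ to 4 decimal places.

(1.0333, -0.9167)

At (-2, 3/2): F = (-21.5000, 3.5000).
Jacobian J = [[2·t^2 + 3, 4·s·t - 3], [-t - 1, -s - 1]].
At the point, J = [[7.5000, -15.0000], [-2.5000, 1.0000]] (det J = -30.0000).
Solving J·Δ = −F gives Δ = (1.0333, -0.9167).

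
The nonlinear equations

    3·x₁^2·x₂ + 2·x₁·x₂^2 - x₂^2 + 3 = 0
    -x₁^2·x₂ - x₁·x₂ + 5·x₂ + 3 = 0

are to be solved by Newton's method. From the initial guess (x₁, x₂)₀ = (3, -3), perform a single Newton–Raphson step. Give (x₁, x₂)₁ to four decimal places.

At (3, -3): F = (-33.0000, 24.0000).
Jacobian J = [[6·x₁·x₂ + 2·x₂^2, 3·x₁^2 + 4·x₁·x₂ - 2·x₂], [-2·x₁·x₂ - x₂, -x₁^2 - x₁ + 5]].
At the point, J = [[-36.0000, -3.0000], [21.0000, -7.0000]] (det J = 315.0000).
Solving J·Δ = −F gives Δ = (-0.9619, 0.5429).
Then the next iterate is (x₁, x₂)₁ = (2.0381, -2.4571).

(2.0381, -2.4571)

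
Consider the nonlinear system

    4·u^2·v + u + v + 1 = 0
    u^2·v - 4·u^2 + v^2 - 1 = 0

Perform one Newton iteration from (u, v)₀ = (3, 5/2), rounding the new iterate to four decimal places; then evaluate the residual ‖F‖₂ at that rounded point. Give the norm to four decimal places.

At (3, 5/2): F = (96.5000, -8.2500).
Jacobian J = [[8·u·v + 1, 4·u^2 + 1], [2·u·v - 8·u, u^2 + 2·v]].
At the point, J = [[61.0000, 37.0000], [-9.0000, 14.0000]] (det J = 1187.0000).
Solving J·Δ = −F gives Δ = (-1.3953, -0.3077).
Then the next iterate is (u, v)₁ = (1.6047, 2.1923).
Re-evaluating at (1.6047, 2.1923): F = (27.378234, -0.848760), so ‖F‖₂ = 27.3914.

27.3914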